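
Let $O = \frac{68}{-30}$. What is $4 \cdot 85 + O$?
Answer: $\frac{5066}{15} \approx 337.73$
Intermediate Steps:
$O = - \frac{34}{15}$ ($O = 68 \left(- \frac{1}{30}\right) = - \frac{34}{15} \approx -2.2667$)
$4 \cdot 85 + O = 4 \cdot 85 - \frac{34}{15} = 340 - \frac{34}{15} = \frac{5066}{15}$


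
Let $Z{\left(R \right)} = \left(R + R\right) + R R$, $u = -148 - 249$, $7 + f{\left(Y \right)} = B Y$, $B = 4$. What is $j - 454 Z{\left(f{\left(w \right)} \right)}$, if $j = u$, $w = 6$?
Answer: $-147039$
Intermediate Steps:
$f{\left(Y \right)} = -7 + 4 Y$
$u = -397$
$j = -397$
$Z{\left(R \right)} = R^{2} + 2 R$ ($Z{\left(R \right)} = 2 R + R^{2} = R^{2} + 2 R$)
$j - 454 Z{\left(f{\left(w \right)} \right)} = -397 - 454 \left(-7 + 4 \cdot 6\right) \left(2 + \left(-7 + 4 \cdot 6\right)\right) = -397 - 454 \left(-7 + 24\right) \left(2 + \left(-7 + 24\right)\right) = -397 - 454 \cdot 17 \left(2 + 17\right) = -397 - 454 \cdot 17 \cdot 19 = -397 - 146642 = -147039$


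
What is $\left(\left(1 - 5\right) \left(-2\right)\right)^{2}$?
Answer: $64$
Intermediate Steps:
$\left(\left(1 - 5\right) \left(-2\right)\right)^{2} = \left(\left(-4\right) \left(-2\right)\right)^{2} = 8^{2} = 64$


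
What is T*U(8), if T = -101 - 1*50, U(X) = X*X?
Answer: -9664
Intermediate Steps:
U(X) = X**2
T = -151 (T = -101 - 50 = -151)
T*U(8) = -151*8**2 = -151*64 = -9664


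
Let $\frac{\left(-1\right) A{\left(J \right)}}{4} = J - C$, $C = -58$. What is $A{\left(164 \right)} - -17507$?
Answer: $16619$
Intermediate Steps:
$A{\left(J \right)} = -232 - 4 J$ ($A{\left(J \right)} = - 4 \left(J - -58\right) = - 4 \left(J + 58\right) = - 4 \left(58 + J\right) = -232 - 4 J$)
$A{\left(164 \right)} - -17507 = \left(-232 - 656\right) - -17507 = \left(-232 - 656\right) + 17507 = -888 + 17507 = 16619$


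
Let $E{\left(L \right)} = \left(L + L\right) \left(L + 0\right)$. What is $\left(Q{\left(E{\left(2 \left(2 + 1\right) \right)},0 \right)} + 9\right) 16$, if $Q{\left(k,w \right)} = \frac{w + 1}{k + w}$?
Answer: $\frac{1298}{9} \approx 144.22$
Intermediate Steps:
$E{\left(L \right)} = 2 L^{2}$ ($E{\left(L \right)} = 2 L L = 2 L^{2}$)
$Q{\left(k,w \right)} = \frac{1 + w}{k + w}$
$\left(Q{\left(E{\left(2 \left(2 + 1\right) \right)},0 \right)} + 9\right) 16 = \left(\frac{1 + 0}{2 \left(2 \left(2 + 1\right)\right)^{2} + 0} + 9\right) 16 = \left(\frac{1}{2 \left(2 \cdot 3\right)^{2} + 0} \cdot 1 + 9\right) 16 = \left(\frac{1}{2 \cdot 6^{2} + 0} \cdot 1 + 9\right) 16 = \left(\frac{1}{2 \cdot 36 + 0} \cdot 1 + 9\right) 16 = \left(\frac{1}{72 + 0} \cdot 1 + 9\right) 16 = \left(\frac{1}{72} \cdot 1 + 9\right) 16 = \left(\frac{1}{72} + 9\right) 16 = \frac{649}{72} \cdot 16 = \frac{1298}{9}$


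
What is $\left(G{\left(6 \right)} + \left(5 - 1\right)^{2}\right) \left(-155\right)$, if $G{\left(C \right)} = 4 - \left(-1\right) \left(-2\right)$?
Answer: $-2790$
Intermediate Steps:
$G{\left(C \right)} = 2$ ($G{\left(C \right)} = 4 - 2 = 2$)
$\left(G{\left(6 \right)} + \left(5 - 1\right)^{2}\right) \left(-155\right) = \left(2 + \left(5 - 1\right)^{2}\right) \left(-155\right) = \left(2 + 4^{2}\right) \left(-155\right) = \left(2 + 16\right) \left(-155\right) = 18 \left(-155\right) = -2790$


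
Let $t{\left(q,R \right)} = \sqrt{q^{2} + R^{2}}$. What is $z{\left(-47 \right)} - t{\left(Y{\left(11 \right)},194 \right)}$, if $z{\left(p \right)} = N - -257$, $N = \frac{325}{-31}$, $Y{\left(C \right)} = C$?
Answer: $\frac{7642}{31} - \sqrt{37757} \approx 52.205$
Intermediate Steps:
$N = - \frac{325}{31}$ ($N = 325 \left(- \frac{1}{31}\right) = - \frac{325}{31} \approx -10.484$)
$z{\left(p \right)} = \frac{7642}{31}$ ($z{\left(p \right)} = - \frac{325}{31} - -257 = - \frac{325}{31} + 257 = \frac{7642}{31}$)
$t{\left(q,R \right)} = \sqrt{R^{2} + q^{2}}$
$z{\left(-47 \right)} - t{\left(Y{\left(11 \right)},194 \right)} = \frac{7642}{31} - \sqrt{194^{2} + 11^{2}} = \frac{7642}{31} - \sqrt{37636 + 121} = \frac{7642}{31} - \sqrt{37757}$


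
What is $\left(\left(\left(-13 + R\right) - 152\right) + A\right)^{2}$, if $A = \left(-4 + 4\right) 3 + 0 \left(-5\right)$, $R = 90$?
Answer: $5625$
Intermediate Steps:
$A = 0$ ($A = 0 \cdot 3 + 0 = 0 + 0 = 0$)
$\left(\left(\left(-13 + R\right) - 152\right) + A\right)^{2} = \left(\left(\left(-13 + 90\right) - 152\right) + 0\right)^{2} = \left(\left(77 - 152\right) + 0\right)^{2} = \left(-75 + 0\right)^{2} = \left(-75\right)^{2} = 5625$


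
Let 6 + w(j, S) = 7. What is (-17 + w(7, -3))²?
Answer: 256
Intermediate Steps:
w(j, S) = 1 (w(j, S) = -6 + 7 = 1)
(-17 + w(7, -3))² = (-17 + 1)² = (-16)² = 256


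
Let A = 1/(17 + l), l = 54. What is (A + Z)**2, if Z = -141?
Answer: 100200100/5041 ≈ 19877.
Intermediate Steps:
A = 1/71 (A = 1/(17 + 54) = 1/71 ≈ 0.014085)
(A + Z)**2 = (1/71 - 141)**2 = (-10010/71)**2 = 100200100/5041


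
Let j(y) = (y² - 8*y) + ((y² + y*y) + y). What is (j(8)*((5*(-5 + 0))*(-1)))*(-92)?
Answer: -312800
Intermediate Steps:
j(y) = -7*y + 3*y² (j(y) = (y² - 8*y) + ((y² + y²) + y) = (y² - 8*y) + (2*y² + y) = (y² - 8*y) + (y + 2*y²) = -7*y + 3*y²)
(j(8)*((5*(-5 + 0))*(-1)))*(-92) = ((8*(-7 + 3*8))*((5*(-5 + 0))*(-1)))*(-92) = ((8*(-7 + 24))*((5*(-5))*(-1)))*(-92) = ((8*17)*(-25*(-1)))*(-92) = (136*25)*(-92) = 3400*(-92) = -312800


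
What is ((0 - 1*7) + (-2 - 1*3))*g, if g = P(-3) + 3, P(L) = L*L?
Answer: -144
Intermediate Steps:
P(L) = L²
g = 12 (g = (-3)² + 3 = 9 + 3 = 12)
((0 - 1*7) + (-2 - 1*3))*g = ((0 - 1*7) + (-2 - 1*3))*12 = ((0 - 7) + (-2 - 3))*12 = (-7 - 5)*12 = -12*12 = -144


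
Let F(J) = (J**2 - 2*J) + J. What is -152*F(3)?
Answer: -912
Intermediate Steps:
F(J) = J**2 - J
-152*F(3) = -456*(-1 + 3) = -456*2 = -152*6 = -912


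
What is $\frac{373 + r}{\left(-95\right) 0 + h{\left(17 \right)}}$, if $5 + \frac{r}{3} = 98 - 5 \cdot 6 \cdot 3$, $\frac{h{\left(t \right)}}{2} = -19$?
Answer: $- \frac{191}{19} \approx -10.053$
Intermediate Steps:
$h{\left(t \right)} = -38$ ($h{\left(t \right)} = 2 \left(-19\right) = -38$)
$r = 9$ ($r = -15 + 3 \left(98 - 5 \cdot 6 \cdot 3\right) = -15 + 3 \left(98 - 30 \cdot 3\right) = -15 + 3 \left(98 - 90\right) = -15 + 3 \cdot 8 = -15 + 24 = 9$)
$\frac{373 + r}{\left(-95\right) 0 + h{\left(17 \right)}} = \frac{373 + 9}{\left(-95\right) 0 - 38} = \frac{382}{0 - 38} = \frac{382}{-38} = 382 \left(- \frac{1}{38}\right) = - \frac{191}{19}$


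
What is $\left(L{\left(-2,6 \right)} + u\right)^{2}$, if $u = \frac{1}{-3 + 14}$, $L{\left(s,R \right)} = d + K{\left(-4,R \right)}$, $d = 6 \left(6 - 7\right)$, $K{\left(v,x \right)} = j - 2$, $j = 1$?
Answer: $\frac{5776}{121} \approx 47.736$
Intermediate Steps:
$K{\left(v,x \right)} = -1$ ($K{\left(v,x \right)} = 1 - 2 = -1$)
$d = -6$ ($d = 6 \left(6 - 7\right) = 6 \left(-1\right) = -6$)
$L{\left(s,R \right)} = -7$ ($L{\left(s,R \right)} = -6 - 1 = -7$)
$u = \frac{1}{11} \approx 0.090909$
$\left(L{\left(-2,6 \right)} + u\right)^{2} = \left(-7 + \frac{1}{11}\right)^{2} = \left(- \frac{76}{11}\right)^{2} = \frac{5776}{121}$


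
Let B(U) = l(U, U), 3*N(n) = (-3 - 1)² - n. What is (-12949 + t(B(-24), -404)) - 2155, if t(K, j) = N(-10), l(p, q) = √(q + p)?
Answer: -45286/3 ≈ -15095.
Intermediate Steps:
l(p, q) = √(p + q)
N(n) = 16/3 - n/3 (N(n) = ((-3 - 1)² - n)/3 = ((-4)² - n)/3 = (16 - n)/3 = 16/3 - n/3)
B(U) = √2*√U (B(U) = √(U + U) = √(2*U) = √2*√U)
t(K, j) = 26/3 (t(K, j) = 16/3 - ⅓*(-10) = 16/3 + 10/3 = 26/3)
(-12949 + t(B(-24), -404)) - 2155 = (-12949 + 26/3) - 2155 = -38821/3 - 2155 = -45286/3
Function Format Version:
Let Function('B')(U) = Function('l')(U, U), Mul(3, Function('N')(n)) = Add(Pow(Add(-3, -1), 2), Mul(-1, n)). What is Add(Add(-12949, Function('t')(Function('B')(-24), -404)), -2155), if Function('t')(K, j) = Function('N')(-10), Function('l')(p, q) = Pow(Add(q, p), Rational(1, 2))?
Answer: Rational(-45286, 3) ≈ -15095.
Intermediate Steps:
Function('l')(p, q) = Pow(Add(p, q), Rational(1, 2))
Function('N')(n) = Add(Rational(16, 3), Mul(Rational(-1, 3), n)) (Function('N')(n) = Mul(Rational(1, 3), Add(Pow(Add(-3, -1), 2), Mul(-1, n))) = Mul(Rational(1, 3), Add(Pow(-4, 2), Mul(-1, n))) = Mul(Rational(1, 3), Add(16, Mul(-1, n))) = Add(Rational(16, 3), Mul(Rational(-1, 3), n)))
Function('B')(U) = Mul(Pow(2, Rational(1, 2)), Pow(U, Rational(1, 2))) (Function('B')(U) = Pow(Add(U, U), Rational(1, 2)) = Pow(Mul(2, U), Rational(1, 2)) = Mul(Pow(2, Rational(1, 2)), Pow(U, Rational(1, 2))))
Function('t')(K, j) = Rational(26, 3) (Function('t')(K, j) = Add(Rational(16, 3), Mul(Rational(-1, 3), -10)) = Add(Rational(16, 3), Rational(10, 3)) = Rational(26, 3))
Add(Add(-12949, Function('t')(Function('B')(-24), -404)), -2155) = Add(Add(-12949, Rational(26, 3)), -2155) = Add(Rational(-38821, 3), -2155) = Rational(-45286, 3)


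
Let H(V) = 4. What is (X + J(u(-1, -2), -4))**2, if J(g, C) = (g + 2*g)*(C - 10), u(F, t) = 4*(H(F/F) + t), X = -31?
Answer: 134689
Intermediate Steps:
u(F, t) = 16 + 4*t (u(F, t) = 4*(4 + t) = 16 + 4*t)
J(g, C) = 3*g*(-10 + C) (J(g, C) = (3*g)*(-10 + C) = 3*g*(-10 + C))
(X + J(u(-1, -2), -4))**2 = (-31 + 3*(16 + 4*(-2))*(-10 - 4))**2 = (-31 + 3*(16 - 8)*(-14))**2 = (-31 + 3*8*(-14))**2 = (-31 - 336)**2 = (-367)**2 = 134689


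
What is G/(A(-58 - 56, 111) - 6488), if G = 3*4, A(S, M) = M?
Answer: -12/6377 ≈ -0.0018818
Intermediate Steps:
G = 12
G/(A(-58 - 56, 111) - 6488) = 12/(111 - 6488) = 12/(-6377) = -1/6377*12 = -12/6377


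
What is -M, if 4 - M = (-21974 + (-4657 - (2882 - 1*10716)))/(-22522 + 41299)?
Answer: -93905/18777 ≈ -5.0011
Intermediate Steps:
M = 93905/18777 (M = 4 - (-21974 + (-4657 - (2882 - 1*10716)))/(-22522 + 41299) = 4 - (-21974 + (-4657 - (2882 - 10716)))/18777 = 4 - (-21974 + (-4657 - 1*(-7834)))/18777 = 4 - (-21974 + (-4657 + 7834))/18777 = 4 - (-21974 + 3177)/18777 = 4 - (-18797)/18777 = 4 - 1*(-18797/18777) = 4 + 18797/18777 = 93905/18777 ≈ 5.0011)
-M = -1*93905/18777 = -93905/18777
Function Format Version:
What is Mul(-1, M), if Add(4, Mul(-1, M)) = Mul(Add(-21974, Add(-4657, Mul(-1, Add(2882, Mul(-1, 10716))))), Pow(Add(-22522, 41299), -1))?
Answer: Rational(-93905, 18777) ≈ -5.0011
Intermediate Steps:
M = Rational(93905, 18777) (M = Add(4, Mul(-1, Mul(Add(-21974, Add(-4657, Mul(-1, Add(2882, Mul(-1, 10716))))), Pow(Add(-22522, 41299), -1)))) = Add(4, Mul(-1, Mul(Add(-21974, Add(-4657, Mul(-1, Add(2882, -10716)))), Pow(18777, -1)))) = Add(4, Mul(-1, Mul(Add(-21974, Add(-4657, Mul(-1, -7834))), Rational(1, 18777)))) = Add(4, Mul(-1, Mul(Add(-21974, Add(-4657, 7834)), Rational(1, 18777)))) = Add(4, Mul(-1, Mul(Add(-21974, 3177), Rational(1, 18777)))) = Add(4, Mul(-1, Mul(-18797, Rational(1, 18777)))) = Add(4, Mul(-1, Rational(-18797, 18777))) = Add(4, Rational(18797, 18777)) = Rational(93905, 18777) ≈ 5.0011)
Mul(-1, M) = Mul(-1, Rational(93905, 18777)) = Rational(-93905, 18777)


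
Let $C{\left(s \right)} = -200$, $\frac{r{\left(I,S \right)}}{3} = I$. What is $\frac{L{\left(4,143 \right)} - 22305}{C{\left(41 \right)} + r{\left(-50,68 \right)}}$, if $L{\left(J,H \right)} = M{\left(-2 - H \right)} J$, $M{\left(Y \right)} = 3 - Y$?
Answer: $\frac{21713}{350} \approx 62.037$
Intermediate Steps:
$r{\left(I,S \right)} = 3 I$
$L{\left(J,H \right)} = J \left(5 + H\right)$ ($L{\left(J,H \right)} = \left(3 - \left(-2 - H\right)\right) J = \left(3 + \left(2 + H\right)\right) J = \left(5 + H\right) J = J \left(5 + H\right)$)
$\frac{L{\left(4,143 \right)} - 22305}{C{\left(41 \right)} + r{\left(-50,68 \right)}} = \frac{4 \left(5 + 143\right) - 22305}{-200 + 3 \left(-50\right)} = \frac{4 \cdot 148 - 22305}{-200 - 150} = \frac{592 - 22305}{-350} = \left(-21713\right) \left(- \frac{1}{350}\right) = \frac{21713}{350}$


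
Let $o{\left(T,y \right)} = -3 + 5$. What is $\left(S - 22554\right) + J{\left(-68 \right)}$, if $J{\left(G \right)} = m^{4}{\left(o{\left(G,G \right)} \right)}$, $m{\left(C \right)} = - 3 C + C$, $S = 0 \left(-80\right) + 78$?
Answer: $-22220$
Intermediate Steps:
$o{\left(T,y \right)} = 2$
$S = 78$ ($S = 0 + 78 = 78$)
$m{\left(C \right)} = - 2 C$
$J{\left(G \right)} = 256$ ($J{\left(G \right)} = \left(\left(-2\right) 2\right)^{4} = \left(-4\right)^{4} = 256$)
$\left(S - 22554\right) + J{\left(-68 \right)} = \left(78 - 22554\right) + 256 = -22476 + 256 = -22220$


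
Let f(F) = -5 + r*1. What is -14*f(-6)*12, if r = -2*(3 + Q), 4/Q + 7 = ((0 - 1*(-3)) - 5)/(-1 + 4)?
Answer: 38472/23 ≈ 1672.7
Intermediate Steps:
Q = -12/23 (Q = 4/(-7 + ((0 - 1*(-3)) - 5)/(-1 + 4)) = 4/(-7 + ((0 + 3) - 5)/3) = 4/(-7 + (3 - 5)*(1/3)) = 4/(-7 - 2*1/3) = 4/(-7 - 2/3) = 4/(-23/3) = 4*(-3/23) = -12/23 ≈ -0.52174)
r = -114/23 (r = -2*(3 - 12/23) = -2*57/23 = -114/23 ≈ -4.9565)
f(F) = -229/23 (f(F) = -5 - 114/23*1 = -5 - 114/23 = -229/23)
-14*f(-6)*12 = -14*(-229/23)*12 = (3206/23)*12 = 38472/23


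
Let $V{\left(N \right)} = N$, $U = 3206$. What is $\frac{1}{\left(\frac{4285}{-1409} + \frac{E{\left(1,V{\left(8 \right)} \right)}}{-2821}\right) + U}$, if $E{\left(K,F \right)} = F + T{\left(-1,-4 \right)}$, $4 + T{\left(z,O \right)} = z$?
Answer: $\frac{3974789}{12731081322} \approx 0.00031221$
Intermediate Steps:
$T{\left(z,O \right)} = -4 + z$
$E{\left(K,F \right)} = -5 + F$ ($E{\left(K,F \right)} = F - 5 = -5 + F$)
$\frac{1}{\left(\frac{4285}{-1409} + \frac{E{\left(1,V{\left(8 \right)} \right)}}{-2821}\right) + U} = \frac{1}{\left(\frac{4285}{-1409} + \frac{-5 + 8}{-2821}\right) + 3206} = \frac{1}{\left(4285 \left(- \frac{1}{1409}\right) + 3 \left(- \frac{1}{2821}\right)\right) + 3206} = \frac{1}{\left(- \frac{4285}{1409} - \frac{3}{2821}\right) + 3206} = \frac{1}{- \frac{12092212}{3974789} + 3206} = \frac{1}{\frac{12731081322}{3974789}} = \frac{3974789}{12731081322}$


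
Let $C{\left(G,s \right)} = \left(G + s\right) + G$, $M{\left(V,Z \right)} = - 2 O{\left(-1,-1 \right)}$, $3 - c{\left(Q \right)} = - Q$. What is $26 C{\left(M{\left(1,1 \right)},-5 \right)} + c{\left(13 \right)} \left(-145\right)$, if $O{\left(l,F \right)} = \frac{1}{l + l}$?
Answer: $-2398$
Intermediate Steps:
$c{\left(Q \right)} = 3 + Q$ ($c{\left(Q \right)} = 3 - - Q = 3 + Q$)
$O{\left(l,F \right)} = \frac{1}{2 l}$
$M{\left(V,Z \right)} = 1$ ($M{\left(V,Z \right)} = - 2 \frac{1}{2 \left(-1\right)} = - 2 \cdot \frac{1}{2} \left(-1\right) = \left(-2\right) \left(- \frac{1}{2}\right) = 1$)
$C{\left(G,s \right)} = s + 2 G$
$26 C{\left(M{\left(1,1 \right)},-5 \right)} + c{\left(13 \right)} \left(-145\right) = 26 \left(-5 + 2 \cdot 1\right) + \left(3 + 13\right) \left(-145\right) = 26 \left(-5 + 2\right) + 16 \left(-145\right) = 26 \left(-3\right) - 2320 = -78 - 2320 = -2398$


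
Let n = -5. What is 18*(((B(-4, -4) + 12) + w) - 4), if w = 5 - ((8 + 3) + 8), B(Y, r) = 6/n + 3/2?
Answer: -513/5 ≈ -102.60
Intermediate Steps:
B(Y, r) = 3/10 (B(Y, r) = 6/(-5) + 3/2 = 6*(-1/5) + 3*(1/2) = -6/5 + 3/2 = 3/10)
w = -14 (w = 5 - (11 + 8) = 5 - 1*19 = 5 - 19 = -14)
18*(((B(-4, -4) + 12) + w) - 4) = 18*(((3/10 + 12) - 14) - 4) = 18*((123/10 - 14) - 4) = 18*(-17/10 - 4) = 18*(-57/10) = -513/5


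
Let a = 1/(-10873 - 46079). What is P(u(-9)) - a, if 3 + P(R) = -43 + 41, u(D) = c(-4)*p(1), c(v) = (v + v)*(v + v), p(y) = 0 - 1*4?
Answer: -284759/56952 ≈ -5.0000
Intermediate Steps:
p(y) = -4 (p(y) = 0 - 4 = -4)
c(v) = 4*v² (c(v) = (2*v)*(2*v) = 4*v²)
u(D) = -256 (u(D) = (4*(-4)²)*(-4) = (4*16)*(-4) = 64*(-4) = -256)
a = -1/56952 (a = 1/(-56952) = -1/56952 ≈ -1.7559e-5)
P(R) = -5 (P(R) = -3 + (-43 + 41) = -3 - 2 = -5)
P(u(-9)) - a = -5 - 1*(-1/56952) = -5 + 1/56952 = -284759/56952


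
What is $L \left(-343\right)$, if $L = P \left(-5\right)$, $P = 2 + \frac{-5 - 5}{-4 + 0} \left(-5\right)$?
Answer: $- \frac{36015}{2} \approx -18008.0$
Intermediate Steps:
$P = - \frac{21}{2}$ ($P = 2 + - \frac{10}{-4} \left(-5\right) = 2 + \left(-10\right) \left(- \frac{1}{4}\right) \left(-5\right) = 2 + \frac{5}{2} \left(-5\right) = 2 - \frac{25}{2} = - \frac{21}{2} \approx -10.5$)
$L = \frac{105}{2}$ ($L = \left(- \frac{21}{2}\right) \left(-5\right) = \frac{105}{2} \approx 52.5$)
$L \left(-343\right) = \frac{105}{2} \left(-343\right) = - \frac{36015}{2}$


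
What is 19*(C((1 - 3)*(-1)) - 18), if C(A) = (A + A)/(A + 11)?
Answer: -4370/13 ≈ -336.15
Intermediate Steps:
C(A) = 2*A/(11 + A) (C(A) = (2*A)/(11 + A) = 2*A/(11 + A))
19*(C((1 - 3)*(-1)) - 18) = 19*(2*((1 - 3)*(-1))/(11 + (1 - 3)*(-1)) - 18) = 19*(2*(-2*(-1))/(11 - 2*(-1)) - 18) = 19*(2*2/(11 + 2) - 18) = 19*(2*2/13 - 18) = 19*(2*2*(1/13) - 18) = 19*(4/13 - 18) = 19*(-230/13) = -4370/13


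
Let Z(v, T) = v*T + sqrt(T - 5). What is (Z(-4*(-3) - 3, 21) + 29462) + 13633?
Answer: 43288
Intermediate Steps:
Z(v, T) = sqrt(-5 + T) + T*v (Z(v, T) = T*v + sqrt(-5 + T) = sqrt(-5 + T) + T*v)
(Z(-4*(-3) - 3, 21) + 29462) + 13633 = ((sqrt(-5 + 21) + 21*(-4*(-3) - 3)) + 29462) + 13633 = ((sqrt(16) + 21*(12 - 3)) + 29462) + 13633 = ((4 + 21*9) + 29462) + 13633 = ((4 + 189) + 29462) + 13633 = (193 + 29462) + 13633 = 29655 + 13633 = 43288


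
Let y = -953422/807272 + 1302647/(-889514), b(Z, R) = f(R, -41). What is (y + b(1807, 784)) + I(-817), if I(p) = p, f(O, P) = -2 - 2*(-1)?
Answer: -147142706247757/179519936452 ≈ -819.65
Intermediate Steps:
f(O, P) = 0 (f(O, P) = -2 + 2 = 0)
b(Z, R) = 0
y = -474918166473/179519936452 (y = -953422*1/807272 + 1302647*(-1/889514) = -476711/403636 - 1302647/889514 = -474918166473/179519936452 ≈ -2.6455)
(y + b(1807, 784)) + I(-817) = (-474918166473/179519936452 + 0) - 817 = -474918166473/179519936452 - 817 = -147142706247757/179519936452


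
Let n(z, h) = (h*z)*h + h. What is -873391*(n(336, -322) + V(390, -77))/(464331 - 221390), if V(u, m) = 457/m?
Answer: -2342860175475027/18706457 ≈ -1.2524e+8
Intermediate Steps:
n(z, h) = h + z*h² (n(z, h) = z*h² + h = h + z*h²)
-873391*(n(336, -322) + V(390, -77))/(464331 - 221390) = -873391*(-322*(1 - 322*336) + 457/(-77))/(464331 - 221390) = -(-399139687/18706457 - 281231902*(1 - 108192)/242941) = -873391/(242941/(-322*(-108191) - 457/77)) = -873391/(242941/(34837502 - 457/77)) = -873391/(242941/(2682487197/77)) = -873391/(242941*(77/2682487197)) = -873391/18706457/2682487197 = -873391*2682487197/18706457 = -2342860175475027/18706457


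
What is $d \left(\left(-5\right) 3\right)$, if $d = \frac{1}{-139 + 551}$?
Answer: $- \frac{15}{412} \approx -0.036408$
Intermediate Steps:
$d = \frac{1}{412} \approx 0.0024272$
$d \left(\left(-5\right) 3\right) = \frac{\left(-5\right) 3}{412} = \frac{1}{412} \left(-15\right) = - \frac{15}{412}$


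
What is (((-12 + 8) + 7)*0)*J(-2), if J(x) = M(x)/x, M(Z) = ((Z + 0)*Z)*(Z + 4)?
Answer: 0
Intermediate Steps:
M(Z) = Z²*(4 + Z) (M(Z) = (Z*Z)*(4 + Z) = Z²*(4 + Z))
J(x) = x*(4 + x) (J(x) = (x²*(4 + x))/x = x*(4 + x))
(((-12 + 8) + 7)*0)*J(-2) = (((-12 + 8) + 7)*0)*(-2*(4 - 2)) = ((-4 + 7)*0)*(-2*2) = (3*0)*(-4) = 0*(-4) = 0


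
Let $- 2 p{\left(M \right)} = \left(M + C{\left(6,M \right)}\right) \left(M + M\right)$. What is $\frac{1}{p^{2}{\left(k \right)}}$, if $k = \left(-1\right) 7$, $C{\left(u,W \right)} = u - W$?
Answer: $\frac{1}{1764} \approx 0.00056689$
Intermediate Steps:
$k = -7$
$p{\left(M \right)} = - 6 M$ ($p{\left(M \right)} = - \frac{\left(M - \left(-6 + M\right)\right) \left(M + M\right)}{2} = - \frac{6 \cdot 2 M}{2} = - \frac{12 M}{2} = - 6 M$)
$\frac{1}{p^{2}{\left(k \right)}} = \frac{1}{\left(\left(-6\right) \left(-7\right)\right)^{2}} = \frac{1}{42^{2}} = \frac{1}{1764}$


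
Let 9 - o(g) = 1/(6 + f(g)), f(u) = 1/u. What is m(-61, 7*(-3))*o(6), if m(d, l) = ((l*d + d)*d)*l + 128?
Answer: 511083996/37 ≈ 1.3813e+7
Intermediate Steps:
m(d, l) = 128 + d*l*(d + d*l) (m(d, l) = ((d*l + d)*d)*l + 128 = ((d + d*l)*d)*l + 128 = (d*(d + d*l))*l + 128 = d*l*(d + d*l) + 128 = 128 + d*l*(d + d*l))
o(g) = 9 - 1/(6 + 1/g)
m(-61, 7*(-3))*o(6) = (128 + (7*(-3))*(-61)² + (-61)²*(7*(-3))²)*((9 + 53*6)/(1 + 6*6)) = (128 - 21*3721 + 3721*(-21)²)*((9 + 318)/(1 + 36)) = (128 - 78141 + 3721*441)*(327/37) = (128 - 78141 + 1640961)*((1/37)*327) = 1562948*(327/37) = 511083996/37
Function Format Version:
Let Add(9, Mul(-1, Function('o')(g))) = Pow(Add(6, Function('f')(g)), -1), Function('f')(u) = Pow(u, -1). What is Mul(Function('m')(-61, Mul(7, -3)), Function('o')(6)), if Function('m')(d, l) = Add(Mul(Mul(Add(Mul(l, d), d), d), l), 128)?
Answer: Rational(511083996, 37) ≈ 1.3813e+7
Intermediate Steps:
Function('m')(d, l) = Add(128, Mul(d, l, Add(d, Mul(d, l)))) (Function('m')(d, l) = Add(Mul(Mul(Add(Mul(d, l), d), d), l), 128) = Add(Mul(Mul(Add(d, Mul(d, l)), d), l), 128) = Add(Mul(Mul(d, Add(d, Mul(d, l))), l), 128) = Add(Mul(d, l, Add(d, Mul(d, l))), 128) = Add(128, Mul(d, l, Add(d, Mul(d, l)))))
Function('o')(g) = Add(9, Mul(-1, Pow(Add(6, Pow(g, -1)), -1)))
Mul(Function('m')(-61, Mul(7, -3)), Function('o')(6)) = Mul(Add(128, Mul(Mul(7, -3), Pow(-61, 2)), Mul(Pow(-61, 2), Pow(Mul(7, -3), 2))), Mul(Pow(Add(1, Mul(6, 6)), -1), Add(9, Mul(53, 6)))) = Mul(Add(128, Mul(-21, 3721), Mul(3721, Pow(-21, 2))), Mul(Pow(Add(1, 36), -1), Add(9, 318))) = Mul(Add(128, -78141, Mul(3721, 441)), Mul(Pow(37, -1), 327)) = Mul(Add(128, -78141, 1640961), Mul(Rational(1, 37), 327)) = Mul(1562948, Rational(327, 37)) = Rational(511083996, 37)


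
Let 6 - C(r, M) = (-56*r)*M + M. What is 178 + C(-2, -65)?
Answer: 7529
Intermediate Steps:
C(r, M) = 6 - M + 56*M*r (C(r, M) = 6 - ((-56*r)*M + M) = 6 - (-56*M*r + M) = 6 - (M - 56*M*r) = 6 + (-M + 56*M*r) = 6 - M + 56*M*r)
178 + C(-2, -65) = 178 + (6 - 1*(-65) + 56*(-65)*(-2)) = 178 + (6 + 65 + 7280) = 178 + 7351 = 7529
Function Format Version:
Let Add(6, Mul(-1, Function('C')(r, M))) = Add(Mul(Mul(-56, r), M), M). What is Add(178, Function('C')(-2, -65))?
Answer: 7529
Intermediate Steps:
Function('C')(r, M) = Add(6, Mul(-1, M), Mul(56, M, r)) (Function('C')(r, M) = Add(6, Mul(-1, Add(Mul(Mul(-56, r), M), M))) = Add(6, Mul(-1, Add(Mul(-56, M, r), M))) = Add(6, Mul(-1, Add(M, Mul(-56, M, r)))) = Add(6, Add(Mul(-1, M), Mul(56, M, r))) = Add(6, Mul(-1, M), Mul(56, M, r)))
Add(178, Function('C')(-2, -65)) = Add(178, Add(6, Mul(-1, -65), Mul(56, -65, -2))) = Add(178, Add(6, 65, 7280)) = Add(178, 7351) = 7529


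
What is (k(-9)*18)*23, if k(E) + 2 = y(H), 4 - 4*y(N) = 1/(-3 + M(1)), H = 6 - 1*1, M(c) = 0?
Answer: -759/2 ≈ -379.50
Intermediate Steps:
H = 5 (H = 6 - 1 = 5)
y(N) = 13/12 (y(N) = 1 - 1/(4*(-3 + 0)) = 1 - 1/4/(-3) = 1 - 1/4*(-1/3) = 1 + 1/12 = 13/12)
k(E) = -11/12 (k(E) = -2 + 13/12 = -11/12)
(k(-9)*18)*23 = -11/12*18*23 = -33/2*23 = -759/2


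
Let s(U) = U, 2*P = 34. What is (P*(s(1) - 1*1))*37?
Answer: 0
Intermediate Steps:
P = 17 (P = (1/2)*34 = 17)
(P*(s(1) - 1*1))*37 = (17*(1 - 1*1))*37 = (17*(1 - 1))*37 = (17*0)*37 = 0*37 = 0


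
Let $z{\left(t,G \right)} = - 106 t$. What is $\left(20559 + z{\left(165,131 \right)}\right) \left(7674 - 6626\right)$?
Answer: $3216312$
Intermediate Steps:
$\left(20559 + z{\left(165,131 \right)}\right) \left(7674 - 6626\right) = \left(20559 - 17490\right) \left(7674 - 6626\right) = \left(20559 - 17490\right) 1048 = 3069 \cdot 1048 = 3216312$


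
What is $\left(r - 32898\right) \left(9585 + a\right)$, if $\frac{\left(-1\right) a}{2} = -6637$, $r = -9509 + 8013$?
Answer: $-786212446$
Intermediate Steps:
$r = -1496$
$a = 13274$ ($a = \left(-2\right) \left(-6637\right) = 13274$)
$\left(r - 32898\right) \left(9585 + a\right) = \left(-1496 - 32898\right) \left(9585 + 13274\right) = \left(-34394\right) 22859 = -786212446$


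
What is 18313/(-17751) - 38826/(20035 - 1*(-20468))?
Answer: -476977255/239656251 ≈ -1.9903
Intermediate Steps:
18313/(-17751) - 38826/(20035 - 1*(-20468)) = 18313*(-1/17751) - 38826/(20035 + 20468) = -18313/17751 - 38826/40503 = -18313/17751 - 38826*1/40503 = -18313/17751 - 12942/13501 = -476977255/239656251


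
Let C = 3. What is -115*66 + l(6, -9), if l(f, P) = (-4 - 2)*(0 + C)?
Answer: -7608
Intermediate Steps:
l(f, P) = -18 (l(f, P) = (-4 - 2)*(0 + 3) = -6*3 = -18)
-115*66 + l(6, -9) = -115*66 - 18 = -7590 - 18 = -7608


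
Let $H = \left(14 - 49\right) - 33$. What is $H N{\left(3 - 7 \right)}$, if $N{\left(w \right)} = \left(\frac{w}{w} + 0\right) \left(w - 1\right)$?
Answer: $340$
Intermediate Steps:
$N{\left(w \right)} = -1 + w$ ($N{\left(w \right)} = \left(1 + 0\right) \left(-1 + w\right) = 1 \left(-1 + w\right) = -1 + w$)
$H = -68$ ($H = -35 - 33 = -68$)
$H N{\left(3 - 7 \right)} = - 68 \left(-1 + \left(3 - 7\right)\right) = - 68 \left(-1 - 4\right) = \left(-68\right) \left(-5\right) = 340$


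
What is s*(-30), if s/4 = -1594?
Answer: 191280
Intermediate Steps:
s = -6376 (s = 4*(-1594) = -6376)
s*(-30) = -6376*(-30) = 191280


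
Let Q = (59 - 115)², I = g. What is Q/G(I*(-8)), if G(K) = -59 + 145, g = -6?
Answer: 1568/43 ≈ 36.465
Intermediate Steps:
I = -6
Q = 3136 (Q = (-56)² = 3136)
G(K) = 86
Q/G(I*(-8)) = 3136/86 = 3136*(1/86) = 1568/43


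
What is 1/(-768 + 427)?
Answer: -1/341 ≈ -0.0029326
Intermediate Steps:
1/(-768 + 427) = 1/(-341) = -1/341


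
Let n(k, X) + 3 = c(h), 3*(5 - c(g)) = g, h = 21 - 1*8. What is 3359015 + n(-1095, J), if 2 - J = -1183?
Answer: 10077038/3 ≈ 3.3590e+6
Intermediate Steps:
J = 1185 (J = 2 - 1*(-1183) = 2 + 1183 = 1185)
h = 13 (h = 21 - 8 = 13)
c(g) = 5 - g/3
n(k, X) = -7/3 (n(k, X) = -3 + (5 - ⅓*13) = -3 + (5 - 13/3) = -3 + ⅔ = -7/3)
3359015 + n(-1095, J) = 3359015 - 7/3 = 10077038/3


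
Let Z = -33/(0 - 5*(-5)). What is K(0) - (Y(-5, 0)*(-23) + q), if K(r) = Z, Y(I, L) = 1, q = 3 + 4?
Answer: 367/25 ≈ 14.680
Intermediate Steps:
q = 7
Z = -33/25 (Z = -33/(0 + 25) = -33/25 ≈ -1.3200)
K(r) = -33/25
K(0) - (Y(-5, 0)*(-23) + q) = -33/25 - (1*(-23) + 7) = -33/25 - (-23 + 7) = -33/25 - 1*(-16) = -33/25 + 16 = 367/25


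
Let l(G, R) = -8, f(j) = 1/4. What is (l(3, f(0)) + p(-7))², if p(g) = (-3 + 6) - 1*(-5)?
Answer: 0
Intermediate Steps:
f(j) = ¼ (f(j) = 1*(¼) = ¼)
p(g) = 8 (p(g) = 3 + 5 = 8)
(l(3, f(0)) + p(-7))² = (-8 + 8)² = 0² = 0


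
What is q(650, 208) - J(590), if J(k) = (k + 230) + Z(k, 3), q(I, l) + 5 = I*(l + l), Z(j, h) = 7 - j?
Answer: 270158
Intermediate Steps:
q(I, l) = -5 + 2*I*l (q(I, l) = -5 + I*(l + l) = -5 + I*(2*l) = -5 + 2*I*l)
J(k) = 237 (J(k) = (k + 230) + (7 - k) = (230 + k) + (7 - k) = 237)
q(650, 208) - J(590) = (-5 + 2*650*208) - 1*237 = (-5 + 270400) - 237 = 270395 - 237 = 270158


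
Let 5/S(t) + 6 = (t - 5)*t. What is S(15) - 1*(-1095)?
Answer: 157685/144 ≈ 1095.0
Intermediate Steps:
S(t) = 5/(-6 + t*(-5 + t)) (S(t) = 5/(-6 + (t - 5)*t) = 5/(-6 + (-5 + t)*t) = 5/(-6 + t*(-5 + t)))
S(15) - 1*(-1095) = 5/(-6 + 15**2 - 5*15) - 1*(-1095) = 5/(-6 + 225 - 75) + 1095 = 5/144 + 1095 = 157685/144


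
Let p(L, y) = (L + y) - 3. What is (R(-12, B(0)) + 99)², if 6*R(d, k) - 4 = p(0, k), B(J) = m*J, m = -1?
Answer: 354025/36 ≈ 9834.0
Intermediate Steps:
p(L, y) = -3 + L + y
B(J) = -J
R(d, k) = ⅙ + k/6 (R(d, k) = ⅔ + (-3 + 0 + k)/6 = ⅔ + (-3 + k)/6 = ⅔ + (-½ + k/6) = ⅙ + k/6)
(R(-12, B(0)) + 99)² = ((⅙ + (-1*0)/6) + 99)² = ((⅙ + (⅙)*0) + 99)² = ((⅙ + 0) + 99)² = (⅙ + 99)² = (595/6)² = 354025/36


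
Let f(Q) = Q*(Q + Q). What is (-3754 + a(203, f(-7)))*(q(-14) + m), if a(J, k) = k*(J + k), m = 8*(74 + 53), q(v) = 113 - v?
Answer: 29425392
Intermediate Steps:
f(Q) = 2*Q**2 (f(Q) = Q*(2*Q) = 2*Q**2)
m = 1016 (m = 8*127 = 1016)
(-3754 + a(203, f(-7)))*(q(-14) + m) = (-3754 + (2*(-7)**2)*(203 + 2*(-7)**2))*((113 - 1*(-14)) + 1016) = (-3754 + (2*49)*(203 + 2*49))*((113 + 14) + 1016) = (-3754 + 98*(203 + 98))*(127 + 1016) = (-3754 + 98*301)*1143 = (-3754 + 29498)*1143 = 25744*1143 = 29425392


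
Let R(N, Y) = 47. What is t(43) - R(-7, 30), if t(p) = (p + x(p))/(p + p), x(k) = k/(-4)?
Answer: -373/8 ≈ -46.625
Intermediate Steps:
x(k) = -k/4 (x(k) = k*(-1/4) = -k/4)
t(p) = 3/8 (t(p) = (p - p/4)/(p + p) = (3*p/4)/((2*p)) = (3*p/4)*(1/(2*p)) = 3/8)
t(43) - R(-7, 30) = 3/8 - 1*47 = 3/8 - 47 = -373/8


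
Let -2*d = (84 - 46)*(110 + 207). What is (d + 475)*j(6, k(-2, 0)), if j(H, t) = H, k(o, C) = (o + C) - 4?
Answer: -33288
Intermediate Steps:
k(o, C) = -4 + C + o (k(o, C) = (C + o) - 4 = -4 + C + o)
d = -6023 (d = -(84 - 46)*(110 + 207)/2 = -19*317 = -½*12046 = -6023)
(d + 475)*j(6, k(-2, 0)) = (-6023 + 475)*6 = -5548*6 = -33288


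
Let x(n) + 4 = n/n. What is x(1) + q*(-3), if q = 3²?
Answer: -30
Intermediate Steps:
q = 9
x(n) = -3 (x(n) = -4 + n/n = -4 + 1 = -3)
x(1) + q*(-3) = -3 + 9*(-3) = -3 - 27 = -30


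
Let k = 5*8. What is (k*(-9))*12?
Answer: -4320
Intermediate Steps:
k = 40
(k*(-9))*12 = (40*(-9))*12 = -360*12 = -4320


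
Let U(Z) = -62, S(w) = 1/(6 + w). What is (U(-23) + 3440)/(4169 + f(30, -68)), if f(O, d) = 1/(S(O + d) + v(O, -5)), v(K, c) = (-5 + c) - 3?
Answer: 1408626/1738441 ≈ 0.81028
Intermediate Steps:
v(K, c) = -8 + c
f(O, d) = 1/(-13 + 1/(6 + O + d)) (f(O, d) = 1/(1/(6 + (O + d)) + (-8 - 5)) = 1/(1/(6 + O + d) - 13) = 1/(-13 + 1/(6 + O + d)))
(U(-23) + 3440)/(4169 + f(30, -68)) = (-62 + 3440)/(4169 + (-6 - 1*30 - 1*(-68))/(77 + 13*30 + 13*(-68))) = 3378/(4169 + (-6 - 30 + 68)/(77 + 390 - 884)) = 3378/(4169 + 32/(-417)) = 3378/(4169 - 1/417*32) = 3378/(4169 - 32/417) = 3378/(1738441/417) = 3378*(417/1738441) = 1408626/1738441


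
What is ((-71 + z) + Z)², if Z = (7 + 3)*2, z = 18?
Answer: 1089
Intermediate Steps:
Z = 20 (Z = 10*2 = 20)
((-71 + z) + Z)² = ((-71 + 18) + 20)² = (-53 + 20)² = (-33)² = 1089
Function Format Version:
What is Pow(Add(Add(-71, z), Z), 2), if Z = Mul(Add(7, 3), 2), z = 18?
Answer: 1089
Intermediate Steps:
Z = 20 (Z = Mul(10, 2) = 20)
Pow(Add(Add(-71, z), Z), 2) = Pow(Add(Add(-71, 18), 20), 2) = Pow(Add(-53, 20), 2) = Pow(-33, 2) = 1089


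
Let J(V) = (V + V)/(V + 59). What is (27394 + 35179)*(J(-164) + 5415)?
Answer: 5085423917/15 ≈ 3.3903e+8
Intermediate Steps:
J(V) = 2*V/(59 + V) (J(V) = (2*V)/(59 + V) = 2*V/(59 + V))
(27394 + 35179)*(J(-164) + 5415) = (27394 + 35179)*(2*(-164)/(59 - 164) + 5415) = 62573*(2*(-164)/(-105) + 5415) = 62573*(2*(-164)*(-1/105) + 5415) = 62573*(328/105 + 5415) = 62573*(568903/105) = 5085423917/15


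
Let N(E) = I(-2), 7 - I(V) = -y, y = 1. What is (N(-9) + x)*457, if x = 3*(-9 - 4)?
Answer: -14167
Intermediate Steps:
I(V) = 8 (I(V) = 7 - (-1) = 7 - 1*(-1) = 7 + 1 = 8)
N(E) = 8
x = -39 (x = 3*(-13) = -39)
(N(-9) + x)*457 = (8 - 39)*457 = -31*457 = -14167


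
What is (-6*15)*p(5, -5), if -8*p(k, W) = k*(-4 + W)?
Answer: -2025/4 ≈ -506.25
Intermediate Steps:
p(k, W) = -k*(-4 + W)/8
(-6*15)*p(5, -5) = (-6*15)*((1/8)*5*(4 - 1*(-5))) = -45*5*(4 + 5)/4 = -45*5*9/4 = -90*45/8 = -2025/4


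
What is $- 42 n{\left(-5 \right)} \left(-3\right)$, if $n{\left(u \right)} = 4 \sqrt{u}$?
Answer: $504 i \sqrt{5} \approx 1127.0 i$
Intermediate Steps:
$- 42 n{\left(-5 \right)} \left(-3\right) = - 42 \cdot 4 \sqrt{-5} \left(-3\right) = - 42 \cdot 4 i \sqrt{5} \left(-3\right) = - 168 i \sqrt{5} \left(-3\right) = 504 i \sqrt{5}$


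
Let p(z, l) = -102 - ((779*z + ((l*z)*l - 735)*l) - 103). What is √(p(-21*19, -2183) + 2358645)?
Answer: I*√4150820867351 ≈ 2.0374e+6*I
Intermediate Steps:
p(z, l) = 1 - 779*z - l*(-735 + z*l²) (p(z, l) = -102 - ((779*z + (z*l² - 735)*l) - 103) = -102 - ((779*z + (-735 + z*l²)*l) - 103) = -102 - ((779*z + l*(-735 + z*l²)) - 103) = -102 - (-103 + 779*z + l*(-735 + z*l²)) = -102 + (103 - 779*z - l*(-735 + z*l²)) = 1 - 779*z - l*(-735 + z*l²))
√(p(-21*19, -2183) + 2358645) = √((1 - (-16359)*19 + 735*(-2183) - 1*(-21*19)*(-2183)³) + 2358645) = √((1 - 779*(-399) - 1604505 - 1*(-399)*(-10403062487)) + 2358645) = √((1 + 310821 - 1604505 - 4150821932313) + 2358645) = √(-4150823225996 + 2358645) = √(-4150820867351) = I*√4150820867351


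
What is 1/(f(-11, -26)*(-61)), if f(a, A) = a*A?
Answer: -1/17446 ≈ -5.7320e-5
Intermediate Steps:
f(a, A) = A*a
1/(f(-11, -26)*(-61)) = 1/(-26*(-11)*(-61)) = 1/(286*(-61)) = 1/(-17446) = -1/17446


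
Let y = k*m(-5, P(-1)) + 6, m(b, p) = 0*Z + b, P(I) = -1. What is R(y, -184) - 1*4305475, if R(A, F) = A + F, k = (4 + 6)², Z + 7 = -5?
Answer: -4306153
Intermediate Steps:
Z = -12 (Z = -7 - 5 = -12)
k = 100 (k = 10² = 100)
m(b, p) = b (m(b, p) = 0*(-12) + b = 0 + b = b)
y = -494 (y = 100*(-5) + 6 = -500 + 6 = -494)
R(y, -184) - 1*4305475 = (-494 - 184) - 1*4305475 = -678 - 4305475 = -4306153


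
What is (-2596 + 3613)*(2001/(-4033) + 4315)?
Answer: 17696200698/4033 ≈ 4.3878e+6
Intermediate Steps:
(-2596 + 3613)*(2001/(-4033) + 4315) = 1017*(2001*(-1/4033) + 4315) = 1017*(-2001/4033 + 4315) = 1017*(17400394/4033) = 17696200698/4033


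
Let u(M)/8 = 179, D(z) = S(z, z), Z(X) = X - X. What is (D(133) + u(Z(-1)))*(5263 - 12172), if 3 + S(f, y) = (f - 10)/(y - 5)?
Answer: -1264588815/128 ≈ -9.8796e+6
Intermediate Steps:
S(f, y) = -3 + (-10 + f)/(-5 + y) (S(f, y) = -3 + (f - 10)/(y - 5) = -3 + (-10 + f)/(-5 + y))
Z(X) = 0
D(z) = (5 - 2*z)/(-5 + z) (D(z) = (5 + z - 3*z)/(-5 + z) = (5 - 2*z)/(-5 + z))
u(M) = 1432 (u(M) = 8*179 = 1432)
(D(133) + u(Z(-1)))*(5263 - 12172) = ((5 - 2*133)/(-5 + 133) + 1432)*(5263 - 12172) = ((5 - 266)/128 + 1432)*(-6909) = ((1/128)*(-261) + 1432)*(-6909) = (-261/128 + 1432)*(-6909) = (183035/128)*(-6909) = -1264588815/128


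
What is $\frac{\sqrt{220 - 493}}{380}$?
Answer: $\frac{i \sqrt{273}}{380} \approx 0.043481 i$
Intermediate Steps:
$\frac{\sqrt{220 - 493}}{380} = \sqrt{-273} \cdot \frac{1}{380} = i \sqrt{273} \cdot \frac{1}{380} = \frac{i \sqrt{273}}{380}$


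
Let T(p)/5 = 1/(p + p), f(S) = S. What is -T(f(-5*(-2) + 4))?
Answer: -5/28 ≈ -0.17857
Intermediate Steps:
T(p) = 5/(2*p) (T(p) = 5/(p + p) = 5/((2*p)) = 5*(1/(2*p)) = 5/(2*p))
-T(f(-5*(-2) + 4)) = -5/(2*(-5*(-2) + 4)) = -5/(2*(10 + 4)) = -5/(2*14) = -1*5/28 = -5/28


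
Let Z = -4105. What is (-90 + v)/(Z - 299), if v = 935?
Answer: -845/4404 ≈ -0.19187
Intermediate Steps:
(-90 + v)/(Z - 299) = (-90 + 935)/(-4105 - 299) = 845/(-4404) = 845*(-1/4404) = -845/4404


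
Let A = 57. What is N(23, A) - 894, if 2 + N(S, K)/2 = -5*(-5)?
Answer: -848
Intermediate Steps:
N(S, K) = 46 (N(S, K) = -4 + 2*(-5*(-5)) = -4 + 2*25 = -4 + 50 = 46)
N(23, A) - 894 = 46 - 894 = -848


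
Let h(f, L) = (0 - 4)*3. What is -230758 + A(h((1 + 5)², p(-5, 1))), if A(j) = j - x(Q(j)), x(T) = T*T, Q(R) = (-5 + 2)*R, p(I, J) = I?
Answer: -232066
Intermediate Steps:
h(f, L) = -12 (h(f, L) = -4*3 = -12)
Q(R) = -3*R
x(T) = T²
A(j) = j - 9*j² (A(j) = j - (-3*j)² = j - 9*j²)
-230758 + A(h((1 + 5)², p(-5, 1))) = -230758 - 12*(1 - 9*(-12)) = -230758 - 12*(1 + 108) = -230758 - 12*109 = -230758 - 1308 = -232066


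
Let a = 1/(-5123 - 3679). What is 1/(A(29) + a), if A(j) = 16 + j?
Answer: 8802/396089 ≈ 0.022222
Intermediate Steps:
a = -1/8802 (a = 1/(-8802) = -1/8802 ≈ -0.00011361)
1/(A(29) + a) = 1/((16 + 29) - 1/8802) = 1/(45 - 1/8802) = 1/(396089/8802) = 8802/396089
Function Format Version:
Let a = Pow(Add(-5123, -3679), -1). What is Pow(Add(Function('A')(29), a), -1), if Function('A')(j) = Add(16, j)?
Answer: Rational(8802, 396089) ≈ 0.022222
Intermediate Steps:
a = Rational(-1, 8802) (a = Pow(-8802, -1) = Rational(-1, 8802) ≈ -0.00011361)
Pow(Add(Function('A')(29), a), -1) = Pow(Add(Add(16, 29), Rational(-1, 8802)), -1) = Pow(Add(45, Rational(-1, 8802)), -1) = Pow(Rational(396089, 8802), -1) = Rational(8802, 396089)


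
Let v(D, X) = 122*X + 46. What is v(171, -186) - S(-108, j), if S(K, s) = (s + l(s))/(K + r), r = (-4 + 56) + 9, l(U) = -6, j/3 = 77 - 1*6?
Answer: -1064155/47 ≈ -22642.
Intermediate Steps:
v(D, X) = 46 + 122*X
j = 213 (j = 3*(77 - 1*6) = 3*(77 - 6) = 3*71 = 213)
r = 61 (r = 52 + 9 = 61)
S(K, s) = (-6 + s)/(61 + K) (S(K, s) = (s - 6)/(K + 61) = (-6 + s)/(61 + K))
v(171, -186) - S(-108, j) = (46 + 122*(-186)) - (-6 + 213)/(61 - 108) = (46 - 22692) - 207/(-47) = -22646 - (-1)*207/47 = -22646 - 1*(-207/47) = -22646 + 207/47 = -1064155/47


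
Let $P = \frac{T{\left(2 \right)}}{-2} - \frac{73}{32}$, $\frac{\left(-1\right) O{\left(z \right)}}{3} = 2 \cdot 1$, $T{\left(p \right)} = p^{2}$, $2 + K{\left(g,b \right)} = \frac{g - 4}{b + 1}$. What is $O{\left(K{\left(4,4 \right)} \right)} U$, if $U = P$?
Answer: $\frac{411}{16} \approx 25.688$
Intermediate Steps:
$K{\left(g,b \right)} = -2 + \frac{-4 + g}{1 + b}$ ($K{\left(g,b \right)} = -2 + \frac{g - 4}{b + 1} = -2 + \frac{-4 + g}{1 + b}$)
$O{\left(z \right)} = -6$ ($O{\left(z \right)} = - 3 \cdot 2 \cdot 1 = \left(-3\right) 2 = -6$)
$P = - \frac{137}{32}$ ($P = \frac{2^{2}}{-2} - \frac{73}{32} = 4 \left(- \frac{1}{2}\right) - \frac{73}{32} = -2 - \frac{73}{32} = - \frac{137}{32} \approx -4.2813$)
$U = - \frac{137}{32} \approx -4.2813$
$O{\left(K{\left(4,4 \right)} \right)} U = \left(-6\right) \left(- \frac{137}{32}\right) = \frac{411}{16}$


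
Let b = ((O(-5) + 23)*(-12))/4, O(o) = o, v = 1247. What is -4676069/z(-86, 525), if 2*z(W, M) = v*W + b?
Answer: 4676069/53648 ≈ 87.162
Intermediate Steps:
b = -54 (b = ((-5 + 23)*(-12))/4 = (18*(-12))*(¼) = -216*¼ = -54)
z(W, M) = -27 + 1247*W/2 (z(W, M) = (1247*W - 54)/2 = (-54 + 1247*W)/2 = -27 + 1247*W/2)
-4676069/z(-86, 525) = -4676069/(-27 + (1247/2)*(-86)) = -4676069/(-27 - 53621) = -4676069/(-53648) = -4676069*(-1/53648) = 4676069/53648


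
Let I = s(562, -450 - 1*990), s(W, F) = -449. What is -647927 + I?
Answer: -648376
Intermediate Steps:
I = -449
-647927 + I = -647927 - 449 = -648376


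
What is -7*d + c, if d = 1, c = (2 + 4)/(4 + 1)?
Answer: -29/5 ≈ -5.8000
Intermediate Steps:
c = 6/5 ≈ 1.2000
-7*d + c = -7*1 + 6/5 = -7 + 6/5 = -29/5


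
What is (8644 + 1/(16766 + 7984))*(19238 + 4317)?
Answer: 1007866633711/4950 ≈ 2.0361e+8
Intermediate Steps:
(8644 + 1/(16766 + 7984))*(19238 + 4317) = (8644 + 1/24750)*23555 = (213939001/24750)*23555 = 1007866633711/4950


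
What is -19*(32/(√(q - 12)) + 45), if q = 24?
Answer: -855 - 304*√3/3 ≈ -1030.5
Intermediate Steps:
-19*(32/(√(q - 12)) + 45) = -19*(32/(√(24 - 12)) + 45) = -19*(32/(√12) + 45) = -19*(32/((2*√3)) + 45) = -19*(32*(√3/6) + 45) = -19*(16*√3/3 + 45) = -19*(45 + 16*√3/3) = -855 - 304*√3/3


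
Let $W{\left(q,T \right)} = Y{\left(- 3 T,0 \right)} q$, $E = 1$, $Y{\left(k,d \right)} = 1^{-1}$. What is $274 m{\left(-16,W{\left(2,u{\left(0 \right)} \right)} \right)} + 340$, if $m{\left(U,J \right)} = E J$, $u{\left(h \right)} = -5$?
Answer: $888$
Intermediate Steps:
$Y{\left(k,d \right)} = 1$
$W{\left(q,T \right)} = q$ ($W{\left(q,T \right)} = 1 q = q$)
$m{\left(U,J \right)} = J$ ($m{\left(U,J \right)} = 1 J = J$)
$274 m{\left(-16,W{\left(2,u{\left(0 \right)} \right)} \right)} + 340 = 274 \cdot 2 + 340 = 548 + 340 = 888$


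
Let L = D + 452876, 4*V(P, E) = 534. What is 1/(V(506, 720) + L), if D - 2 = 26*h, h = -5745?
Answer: 2/607283 ≈ 3.2934e-6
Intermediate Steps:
V(P, E) = 267/2 (V(P, E) = (1/4)*534 = 267/2)
D = -149368 (D = 2 + 26*(-5745) = 2 - 149370 = -149368)
L = 303508 (L = -149368 + 452876 = 303508)
1/(V(506, 720) + L) = 1/(267/2 + 303508) = 1/(607283/2) = 2/607283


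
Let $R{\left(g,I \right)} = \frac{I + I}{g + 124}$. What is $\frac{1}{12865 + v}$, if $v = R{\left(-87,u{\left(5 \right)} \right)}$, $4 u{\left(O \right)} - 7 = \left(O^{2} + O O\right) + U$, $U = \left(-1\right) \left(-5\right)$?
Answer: $\frac{37}{476036} \approx 7.7725 \cdot 10^{-5}$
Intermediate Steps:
$U = 5$
$u{\left(O \right)} = 3 + \frac{O^{2}}{2}$ ($u{\left(O \right)} = \frac{7}{4} + \frac{\left(O^{2} + O O\right) + 5}{4} = \frac{7}{4} + \frac{\left(O^{2} + O^{2}\right) + 5}{4} = \frac{7}{4} + \frac{2 O^{2} + 5}{4} = \frac{7}{4} + \frac{5 + 2 O^{2}}{4} = \frac{7}{4} + \left(\frac{5}{4} + \frac{O^{2}}{2}\right) = 3 + \frac{O^{2}}{2}$)
$R{\left(g,I \right)} = \frac{2 I}{124 + g}$
$v = \frac{31}{37}$ ($v = \frac{2 \left(3 + \frac{5^{2}}{2}\right)}{124 - 87} = \frac{2 \left(3 + \frac{1}{2} \cdot 25\right)}{37} = 2 \left(3 + \frac{25}{2}\right) \frac{1}{37} = 2 \cdot \frac{31}{2} \cdot \frac{1}{37} = \frac{31}{37} \approx 0.83784$)
$\frac{1}{12865 + v} = \frac{1}{12865 + \frac{31}{37}} = \frac{1}{\frac{476036}{37}} = \frac{37}{476036}$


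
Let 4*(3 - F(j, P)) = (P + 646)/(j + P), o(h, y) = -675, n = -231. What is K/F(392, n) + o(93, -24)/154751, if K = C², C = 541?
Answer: 29168483241589/234757267 ≈ 1.2425e+5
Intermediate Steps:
K = 292681 (K = 541² = 292681)
F(j, P) = 3 - (646 + P)/(4*(P + j)) (F(j, P) = 3 - (P + 646)/(4*(j + P)) = 3 - (646 + P)/(4*(P + j)))
K/F(392, n) + o(93, -24)/154751 = 292681/(((-646 + 11*(-231) + 12*392)/(4*(-231 + 392)))) - 675/154751 = 292681/(((¼)*(-646 - 2541 + 4704)/161)) - 675*1/154751 = 292681/(((¼)*(1/161)*1517)) - 675/154751 = 292681/(1517/644) - 675/154751 = 292681*(644/1517) - 675/154751 = 188486564/1517 - 675/154751 = 29168483241589/234757267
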